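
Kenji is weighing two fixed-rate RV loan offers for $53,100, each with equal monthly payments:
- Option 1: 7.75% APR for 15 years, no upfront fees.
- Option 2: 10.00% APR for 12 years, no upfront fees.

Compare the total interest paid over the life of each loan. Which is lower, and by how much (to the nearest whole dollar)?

Option 1: at 7.75% the monthly rate is 0.0064583, so the payment is 53,100 × 0.0064583 / (1 − 1.0064583^−180) = $499.82.
Total interest on Option 1 = 180 × $499.82 − $53,100 = $36,867.60.
Option 2: monthly rate = 10%/12 = 0.0083333; payment = 53,100 × 0.0083333 / (1 − (1+0.0083333)^−144) = $634.59.
Total interest on Option 2 = 144 × $634.59 − $53,100 = $38,280.96.
Option 1 is lower by $1,413.36.

Option 1 by $1,413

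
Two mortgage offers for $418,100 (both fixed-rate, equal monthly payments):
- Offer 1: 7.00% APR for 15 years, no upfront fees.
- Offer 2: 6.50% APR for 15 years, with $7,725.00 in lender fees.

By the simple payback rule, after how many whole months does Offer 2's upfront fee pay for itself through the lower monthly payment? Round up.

67 months

Offer 1: monthly rate = 7%/12 = 0.0058333; payment = 418,100 × 0.0058333 / (1 − (1+0.0058333)^−180) = $3,758.00.
Offer 2: monthly rate = 6.5%/12 = 0.0054167; payment = 418,100 × 0.0054167 / (1 − (1+0.0054167)^−180) = $3,642.10.
Monthly savings = $3,758.00 − $3,642.10 = $115.90.
Break-even = $7,725.00 / $115.90 = 66.65 → 67 months.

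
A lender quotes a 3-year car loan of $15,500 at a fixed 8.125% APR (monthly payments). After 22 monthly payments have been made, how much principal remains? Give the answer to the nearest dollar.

With monthly rate i = 8.125%/12 = 0.0067708, the balance after k of n payments is P · [(1+i)^n − (1+i)^k] / [(1+i)^n − 1].
(1+0.0067708)^36 = 1.27497747 and (1+0.0067708)^22 = 1.16004212, so the balance is 15,500 × (1.27497747 − 1.16004212) / (1.27497747 − 1) = $6,478.71.

$6,479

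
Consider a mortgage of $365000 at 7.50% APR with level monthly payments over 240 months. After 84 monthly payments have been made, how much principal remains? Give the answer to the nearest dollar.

$292,471

With monthly rate i = 7.5%/12 = 0.0062500, the balance after k of n payments is P · [(1+i)^n − (1+i)^k] / [(1+i)^n − 1].
(1+0.0062500)^240 = 4.46081703 and (1+0.0062500)^84 = 1.68769920, so the balance is 365,000 × (4.46081703 − 1.68769920) / (4.46081703 − 1) = $292,470.82.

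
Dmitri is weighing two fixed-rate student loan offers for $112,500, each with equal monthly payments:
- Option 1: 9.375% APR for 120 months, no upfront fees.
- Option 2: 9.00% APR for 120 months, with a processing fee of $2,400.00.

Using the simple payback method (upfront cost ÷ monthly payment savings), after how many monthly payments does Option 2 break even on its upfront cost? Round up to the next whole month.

Option 1: at 9.375% the monthly rate is 0.0078125, so the payment is 112,500 × 0.0078125 / (1 − 1.0078125^−120) = $1,448.03.
Option 2: monthly rate = 9%/12 = 0.0075000; payment = 112,500 × 0.0075000 / (1 − (1+0.0075000)^−120) = $1,425.10.
Monthly savings = $1,448.03 − $1,425.10 = $22.93.
Break-even = $2,400.00 / $22.93 = 104.67 → 105 months.

105 months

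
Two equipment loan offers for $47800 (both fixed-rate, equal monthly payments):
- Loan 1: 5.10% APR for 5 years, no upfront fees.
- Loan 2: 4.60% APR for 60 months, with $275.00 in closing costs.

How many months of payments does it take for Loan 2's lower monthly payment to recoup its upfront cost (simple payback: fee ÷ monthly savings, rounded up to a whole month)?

Loan 1: monthly rate = 5.1%/12 = 0.0042500; payment = 47,800 × 0.0042500 / (1 − (1+0.0042500)^−60) = $904.24.
Loan 2: monthly rate = 4.6%/12 = 0.0038333; payment = 47,800 × 0.0038333 / (1 − (1+0.0038333)^−60) = $893.31.
Monthly savings = $904.24 − $893.31 = $10.93.
Break-even = $275.00 / $10.93 = 25.16 → 26 months.

26 months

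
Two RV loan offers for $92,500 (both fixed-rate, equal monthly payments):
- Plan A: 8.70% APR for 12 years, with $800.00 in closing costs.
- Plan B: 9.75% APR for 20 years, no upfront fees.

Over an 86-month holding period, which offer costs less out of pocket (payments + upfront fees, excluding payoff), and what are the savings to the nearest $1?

Plan B by $14,537

Plan A: monthly rate = 8.7%/12 = 0.0072500; payment = 92,500 × 0.0072500 / (1 − (1+0.0072500)^−144) = $1,037.11.
Plan B: monthly rate = 9.75%/12 = 0.0081250; payment = 92,500 × 0.0081250 / (1 − (1+0.0081250)^−240) = $877.38.
Over 86 months: Plan A costs 86 × $1,037.11 + $800.00 = $89,991.46; Plan B costs 86 × $877.38 = $75,454.68.
Plan B is cheaper by $89,991.46 − $75,454.68 = $14,536.78.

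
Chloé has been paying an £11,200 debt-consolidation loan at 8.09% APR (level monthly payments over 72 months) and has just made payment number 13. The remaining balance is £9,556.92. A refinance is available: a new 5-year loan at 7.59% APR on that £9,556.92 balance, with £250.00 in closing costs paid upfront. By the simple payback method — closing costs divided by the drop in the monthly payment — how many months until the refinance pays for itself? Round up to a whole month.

51 months

Current payment = 11,200 × 8.09%/12 / (1 − (1+0.0067417)^−72) = £196.86.
Refinanced payment = 9,556.92 × 0.0063250 / (1 − (1+0.0063250)^−60) = £191.91.
Monthly savings = £196.86 − £191.91 = £4.95.
Break-even = £250.00 / £4.95 = 50.51 → 51 months.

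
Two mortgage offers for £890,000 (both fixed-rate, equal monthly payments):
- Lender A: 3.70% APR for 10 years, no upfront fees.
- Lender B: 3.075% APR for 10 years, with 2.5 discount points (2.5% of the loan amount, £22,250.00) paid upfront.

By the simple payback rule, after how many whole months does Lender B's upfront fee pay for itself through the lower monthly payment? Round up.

Lender A: at 3.70% the monthly rate is 0.0030833, so the payment is 890,000 × 0.0030833 / (1 − 1.0030833^−120) = £8,884.47.
Lender B: monthly rate = 3.075%/12 = 0.0025625; payment = 890,000 × 0.0025625 / (1 − (1+0.0025625)^−120) = £8,624.75.
Monthly savings = £8,884.47 − £8,624.75 = £259.72.
Break-even = £22,250.00 / £259.72 = 85.67 → 86 months.

86 months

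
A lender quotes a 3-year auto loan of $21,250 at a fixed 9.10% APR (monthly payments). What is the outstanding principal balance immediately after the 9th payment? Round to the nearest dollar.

With monthly rate i = 9.1%/12 = 0.0075833, the balance after k of n payments is P · [(1+i)^n − (1+i)^k] / [(1+i)^n − 1].
(1+0.0075833)^36 = 1.31254773 and (1+0.0075833)^9 = 1.07035730, so the balance is 21,250 × (1.31254773 − 1.07035730) / (1.31254773 − 1) = $16,466.43.

$16,466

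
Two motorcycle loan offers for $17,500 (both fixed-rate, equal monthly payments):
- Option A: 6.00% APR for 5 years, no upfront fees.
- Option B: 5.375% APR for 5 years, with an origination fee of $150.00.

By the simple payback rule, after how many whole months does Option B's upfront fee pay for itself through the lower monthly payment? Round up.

30 months

Option A: at 6.00% the monthly rate is 0.0050000, so the payment is 17,500 × 0.0050000 / (1 − 1.0050000^−60) = $338.32.
Option B: monthly rate = 5.375%/12 = 0.0044792; payment = 17,500 × 0.0044792 / (1 − (1+0.0044792)^−60) = $333.26.
Monthly savings = $338.32 − $333.26 = $5.06.
Break-even = $150.00 / $5.06 = 29.64 → 30 months.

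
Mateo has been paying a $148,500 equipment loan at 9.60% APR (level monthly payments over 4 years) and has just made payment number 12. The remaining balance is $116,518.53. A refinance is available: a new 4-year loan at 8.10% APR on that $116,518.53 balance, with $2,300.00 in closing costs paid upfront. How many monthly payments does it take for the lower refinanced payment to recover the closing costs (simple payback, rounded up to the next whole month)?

Current payment = 148,500 × 9.6%/12 / (1 − (1+0.0080000)^−48) = $3,737.88.
Refinanced payment = 116,518.53 × 0.0067500 / (1 − (1+0.0067500)^−48) = $2,850.03.
Monthly savings = $3,737.88 − $2,850.03 = $887.85.
Break-even = $2,300.00 / $887.85 = 2.59 → 3 months.

3 months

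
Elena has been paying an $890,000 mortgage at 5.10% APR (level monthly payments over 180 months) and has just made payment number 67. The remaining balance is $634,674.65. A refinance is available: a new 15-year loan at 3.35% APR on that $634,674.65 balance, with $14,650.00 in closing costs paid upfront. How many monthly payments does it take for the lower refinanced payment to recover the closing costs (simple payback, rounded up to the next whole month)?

6 months

Current payment = 890,000 × 5.1%/12 / (1 − (1+0.0042500)^−180) = $7,084.51.
Refinanced payment = 634,674.65 × 0.0027917 / (1 − (1+0.0027917)^−180) = $4,490.57.
Monthly savings = $7,084.51 − $4,490.57 = $2,593.94.
Break-even = $14,650.00 / $2,593.94 = 5.65 → 6 months.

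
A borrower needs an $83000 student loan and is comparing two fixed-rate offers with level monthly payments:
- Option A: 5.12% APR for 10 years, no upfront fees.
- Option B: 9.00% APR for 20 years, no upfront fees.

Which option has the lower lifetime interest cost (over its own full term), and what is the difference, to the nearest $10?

Option A by $73,000

Option A: monthly rate = 5.12%/12 = 0.0042667; payment = 83,000 × 0.0042667 / (1 − (1+0.0042667)^−120) = $885.22.
Total interest on Option A = 120 × $885.22 − $83,000 = $23,226.40.
Option B: at 9.00% the monthly rate is 0.0075000, so the payment is 83,000 × 0.0075000 / (1 − 1.0075000^−240) = $746.77.
Total interest on Option B = 240 × $746.77 − $83,000 = $96,224.80.
Option A is lower by $72,998.40.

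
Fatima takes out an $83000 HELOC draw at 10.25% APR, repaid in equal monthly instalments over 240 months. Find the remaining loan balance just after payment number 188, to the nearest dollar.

With monthly rate i = 10.25%/12 = 0.0085417, the balance after k of n payments is P · [(1+i)^n − (1+i)^k] / [(1+i)^n − 1].
(1+0.0085417)^240 = 7.70056983 and (1+0.0085417)^188 = 4.94815061, so the balance is 83,000 × (7.70056983 − 4.94815061) / (7.70056983 − 1) = $34,094.23.

$34,094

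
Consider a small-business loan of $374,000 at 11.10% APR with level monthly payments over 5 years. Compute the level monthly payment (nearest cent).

At 11.10% the monthly rate is 0.0092500, so the payment is 374,000 × 0.0092500 / (1 − 1.0092500^−60) = $8,150.33.

$8,150.33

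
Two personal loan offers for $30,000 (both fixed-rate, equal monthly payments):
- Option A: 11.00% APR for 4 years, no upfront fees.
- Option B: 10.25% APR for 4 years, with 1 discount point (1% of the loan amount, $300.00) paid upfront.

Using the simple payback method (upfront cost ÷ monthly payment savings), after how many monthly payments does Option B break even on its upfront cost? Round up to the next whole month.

Option A: at 11.00% the monthly rate is 0.0091667, so the payment is 30,000 × 0.0091667 / (1 − 1.0091667^−48) = $775.37.
Option B: monthly rate = 10.25%/12 = 0.0085417; payment = 30,000 × 0.0085417 / (1 − (1+0.0085417)^−48) = $764.48.
Monthly savings = $775.37 − $764.48 = $10.89.
Break-even = $300.00 / $10.89 = 27.55 → 28 months.

28 months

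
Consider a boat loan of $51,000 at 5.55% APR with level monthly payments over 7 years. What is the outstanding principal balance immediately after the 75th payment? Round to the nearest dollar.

$6,457

With monthly rate i = 5.55%/12 = 0.0046250, the balance after k of n payments is P · [(1+i)^n − (1+i)^k] / [(1+i)^n − 1].
(1+0.0046250)^84 = 1.47344671 and (1+0.0046250)^75 = 1.41350907, so the balance is 51,000 × (1.47344671 − 1.41350907) / (1.47344671 − 1) = $6,456.52.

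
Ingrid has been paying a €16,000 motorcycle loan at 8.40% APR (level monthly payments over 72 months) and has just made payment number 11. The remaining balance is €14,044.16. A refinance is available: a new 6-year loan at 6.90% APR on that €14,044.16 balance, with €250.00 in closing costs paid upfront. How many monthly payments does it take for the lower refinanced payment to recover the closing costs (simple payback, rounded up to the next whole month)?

6 months

Current payment = 16,000 × 8.4%/12 / (1 − (1+0.0070000)^−72) = €283.67.
Refinanced payment = 14,044.16 × 0.0057500 / (1 − (1+0.0057500)^−72) = €238.77.
Monthly savings = €283.67 − €238.77 = €44.90.
Break-even = €250.00 / €44.90 = 5.57 → 6 months.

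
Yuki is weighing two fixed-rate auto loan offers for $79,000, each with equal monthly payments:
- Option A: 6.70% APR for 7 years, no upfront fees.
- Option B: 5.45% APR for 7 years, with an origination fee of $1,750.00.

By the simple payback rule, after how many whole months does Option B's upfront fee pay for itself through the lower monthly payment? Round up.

Option A: at 6.70% the monthly rate is 0.0055833, so the payment is 79,000 × 0.0055833 / (1 − 1.0055833^−84) = $1,180.77.
Option B: monthly rate = 5.45%/12 = 0.0045417; payment = 79,000 × 0.0045417 / (1 − (1+0.0045417)^−84) = $1,133.36.
Monthly savings = $1,180.77 − $1,133.36 = $47.41.
Break-even = $1,750.00 / $47.41 = 36.91 → 37 months.

37 months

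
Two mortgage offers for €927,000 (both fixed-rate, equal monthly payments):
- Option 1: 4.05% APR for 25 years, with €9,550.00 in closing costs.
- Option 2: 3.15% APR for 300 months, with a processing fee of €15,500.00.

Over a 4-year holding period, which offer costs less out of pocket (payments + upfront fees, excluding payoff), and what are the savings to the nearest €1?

Option 2 by €15,654

Option 1: monthly rate = 4.05%/12 = 0.0033750; payment = 927,000 × 0.0033750 / (1 − (1+0.0033750)^−300) = €4,918.68.
Option 2: monthly rate = 3.15%/12 = 0.0026250; payment = 927,000 × 0.0026250 / (1 − (1+0.0026250)^−300) = €4,468.60.
Over 48 months: Option 1 costs 48 × €4,918.68 + €9,550.00 = €245,646.64; Option 2 costs 48 × €4,468.60 + €15,500.00 = €229,992.80.
Option 2 is cheaper by €245,646.64 − €229,992.80 = €15,653.84.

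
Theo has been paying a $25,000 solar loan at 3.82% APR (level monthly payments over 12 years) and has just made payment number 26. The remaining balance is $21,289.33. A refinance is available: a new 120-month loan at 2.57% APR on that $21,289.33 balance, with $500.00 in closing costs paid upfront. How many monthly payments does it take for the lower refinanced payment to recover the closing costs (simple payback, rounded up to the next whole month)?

33 months

Current payment = 25,000 × 3.82%/12 / (1 − (1+0.0031833)^−144) = $216.70.
Refinanced payment = 21,289.33 × 0.0021417 / (1 − (1+0.0021417)^−120) = $201.37.
Monthly savings = $216.70 − $201.37 = $15.33.
Break-even = $500.00 / $15.33 = 32.62 → 33 months.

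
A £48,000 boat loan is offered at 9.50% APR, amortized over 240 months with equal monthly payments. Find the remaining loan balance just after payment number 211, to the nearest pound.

£11,553

With monthly rate i = 9.5%/12 = 0.0079167, the balance after k of n payments is P · [(1+i)^n − (1+i)^k] / [(1+i)^n − 1].
(1+0.0079167)^240 = 6.63606141 and (1+0.0079167)^211 = 5.27954168, so the balance is 48,000 × (6.63606141 − 5.27954168) / (6.63606141 − 1) = £11,552.92.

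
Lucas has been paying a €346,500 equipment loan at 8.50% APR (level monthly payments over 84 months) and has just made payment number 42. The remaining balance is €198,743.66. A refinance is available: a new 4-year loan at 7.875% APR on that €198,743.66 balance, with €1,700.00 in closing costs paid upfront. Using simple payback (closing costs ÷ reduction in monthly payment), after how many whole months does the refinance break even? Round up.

Current payment = 346,500 × 8.5%/12 / (1 − (1+0.0070833)^−84) = €5,487.34.
Refinanced payment = 198,743.66 × 0.0065625 / (1 − (1+0.0065625)^−48) = €4,840.26.
Monthly savings = €5,487.34 − €4,840.26 = €647.08.
Break-even = €1,700.00 / €647.08 = 2.63 → 3 months.

3 months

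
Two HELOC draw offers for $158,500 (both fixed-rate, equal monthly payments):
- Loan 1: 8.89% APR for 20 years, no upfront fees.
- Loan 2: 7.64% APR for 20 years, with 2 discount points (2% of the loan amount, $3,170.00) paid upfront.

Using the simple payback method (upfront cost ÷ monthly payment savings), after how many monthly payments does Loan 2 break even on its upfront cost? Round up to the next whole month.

Loan 1: monthly rate = 8.89%/12 = 0.0074083; payment = 158,500 × 0.0074083 / (1 − (1+0.0074083)^−240) = $1,414.87.
Loan 2: monthly rate = 7.64%/12 = 0.0063667; payment = 158,500 × 0.0063667 / (1 − (1+0.0063667)^−240) = $1,290.47.
Monthly savings = $1,414.87 − $1,290.47 = $124.40.
Break-even = $3,170.00 / $124.40 = 25.48 → 26 months.

26 months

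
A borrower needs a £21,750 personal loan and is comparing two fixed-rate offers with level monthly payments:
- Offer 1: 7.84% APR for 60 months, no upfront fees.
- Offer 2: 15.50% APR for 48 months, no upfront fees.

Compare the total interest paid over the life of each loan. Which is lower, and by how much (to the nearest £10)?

Offer 1: monthly rate = 7.84%/12 = 0.0065333; payment = 21,750 × 0.0065333 / (1 − (1+0.0065333)^−60) = £439.35.
Total interest on Offer 1 = 60 × £439.35 − £21,750 = £4,611.00.
Offer 2: monthly rate = 15.5%/12 = 0.0129167; payment = 21,750 × 0.0129167 / (1 − (1+0.0129167)^−48) = £610.85.
Total interest on Offer 2 = 48 × £610.85 − £21,750 = £7,570.80.
Offer 1 is lower by £2,959.80.

Offer 1 by £2,960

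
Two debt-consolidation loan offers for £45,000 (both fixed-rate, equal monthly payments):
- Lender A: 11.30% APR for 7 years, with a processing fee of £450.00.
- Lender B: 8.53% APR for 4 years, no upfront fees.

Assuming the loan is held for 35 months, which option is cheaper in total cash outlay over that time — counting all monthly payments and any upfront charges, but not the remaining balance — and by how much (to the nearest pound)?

Lender A: at 11.30% the monthly rate is 0.0094167, so the payment is 45,000 × 0.0094167 / (1 − 1.0094167^−84) = £777.63.
Lender B: monthly rate = 8.53%/12 = 0.0071083; payment = 45,000 × 0.0071083 / (1 − (1+0.0071083)^−48) = £1,109.81.
Over 35 months: Lender A costs 35 × £777.63 + £450.00 = £27,667.05; Lender B costs 35 × £1,109.81 = £38,843.35.
Lender A is cheaper by £38,843.35 − £27,667.05 = £11,176.30.

Lender A by £11,176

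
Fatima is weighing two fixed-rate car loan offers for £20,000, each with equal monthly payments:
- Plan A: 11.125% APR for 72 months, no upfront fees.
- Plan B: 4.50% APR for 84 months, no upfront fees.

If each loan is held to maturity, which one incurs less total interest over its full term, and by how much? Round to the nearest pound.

Plan A: monthly rate = 11.125%/12 = 0.0092708; payment = 20,000 × 0.0092708 / (1 − (1+0.0092708)^−72) = £381.96.
Total interest on Plan A = 72 × £381.96 − £20,000 = £7,501.12.
Plan B: at 4.50% the monthly rate is 0.0037500, so the payment is 20,000 × 0.0037500 / (1 − 1.0037500^−84) = £278.00.
Total interest on Plan B = 84 × £278.00 − £20,000 = £3,352.00.
Plan B is lower by £4,149.12.

Plan B by £4,149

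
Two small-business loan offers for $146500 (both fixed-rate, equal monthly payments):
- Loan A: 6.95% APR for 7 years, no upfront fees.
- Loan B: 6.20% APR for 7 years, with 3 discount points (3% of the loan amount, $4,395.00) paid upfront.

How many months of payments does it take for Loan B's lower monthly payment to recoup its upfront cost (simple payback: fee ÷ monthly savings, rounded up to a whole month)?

Loan A: monthly rate = 6.95%/12 = 0.0057917; payment = 146,500 × 0.0057917 / (1 − (1+0.0057917)^−84) = $2,207.50.
Loan B: at 6.20% the monthly rate is 0.0051667, so the payment is 146,500 × 0.0051667 / (1 − 1.0051667^−84) = $2,154.23.
Monthly savings = $2,207.50 − $2,154.23 = $53.27.
Break-even = $4,395.00 / $53.27 = 82.50 → 83 months.

83 months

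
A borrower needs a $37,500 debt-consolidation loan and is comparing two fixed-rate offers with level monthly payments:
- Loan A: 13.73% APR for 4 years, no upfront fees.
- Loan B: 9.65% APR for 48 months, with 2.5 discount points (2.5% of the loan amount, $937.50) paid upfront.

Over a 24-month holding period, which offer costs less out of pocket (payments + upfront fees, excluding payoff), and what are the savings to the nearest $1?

Loan A: monthly rate = 13.73%/12 = 0.0114417; payment = 37,500 × 0.0114417 / (1 − (1+0.0114417)^−48) = $1,019.67.
Loan B: at 9.65% the monthly rate is 0.0080417, so the payment is 37,500 × 0.0080417 / (1 − 1.0080417^−48) = $944.81.
Over 24 months: Loan A costs 24 × $1,019.67 = $24,472.08; Loan B costs 24 × $944.81 + $937.50 = $23,612.94.
Loan B is cheaper by $24,472.08 − $23,612.94 = $859.14.

Loan B by $859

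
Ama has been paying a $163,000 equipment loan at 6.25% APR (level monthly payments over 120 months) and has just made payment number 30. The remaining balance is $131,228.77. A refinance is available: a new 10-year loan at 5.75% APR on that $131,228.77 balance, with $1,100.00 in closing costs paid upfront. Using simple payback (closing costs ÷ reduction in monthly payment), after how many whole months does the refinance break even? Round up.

3 months

Current payment = 163,000 × 6.25%/12 / (1 − (1+0.0052083)^−120) = $1,830.17.
Refinanced payment = 131,228.77 × 0.0047917 / (1 − (1+0.0047917)^−120) = $1,440.49.
Monthly savings = $1,830.17 − $1,440.49 = $389.68.
Break-even = $1,100.00 / $389.68 = 2.82 → 3 months.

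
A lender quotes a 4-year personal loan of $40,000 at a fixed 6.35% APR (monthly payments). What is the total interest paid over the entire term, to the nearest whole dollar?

Monthly rate = 6.35%/12 = 0.0052917; payment = 40,000 × 0.0052917 / (1 − (1+0.0052917)^−48) = $945.83.
Total paid = 48 × $945.83 = $45,399.84; interest = $45,399.84 − $40,000 = $5,399.84.

$5,400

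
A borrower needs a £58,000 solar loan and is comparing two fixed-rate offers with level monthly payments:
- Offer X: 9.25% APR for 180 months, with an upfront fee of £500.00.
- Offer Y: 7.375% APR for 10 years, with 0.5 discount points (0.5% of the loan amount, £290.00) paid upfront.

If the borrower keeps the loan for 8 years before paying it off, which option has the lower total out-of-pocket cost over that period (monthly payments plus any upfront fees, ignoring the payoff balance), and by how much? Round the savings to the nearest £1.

Offer X by £8,215

Offer X: at 9.25% the monthly rate is 0.0077083, so the payment is 58,000 × 0.0077083 / (1 − 1.0077083^−180) = £596.93.
Offer Y: monthly rate = 7.375%/12 = 0.0061458; payment = 58,000 × 0.0061458 / (1 − (1+0.0061458)^−120) = £684.69.
Over 96 months: Offer X costs 96 × £596.93 + £500.00 = £57,805.28; Offer Y costs 96 × £684.69 + £290.00 = £66,020.24.
Offer X is cheaper by £66,020.24 − £57,805.28 = £8,214.96.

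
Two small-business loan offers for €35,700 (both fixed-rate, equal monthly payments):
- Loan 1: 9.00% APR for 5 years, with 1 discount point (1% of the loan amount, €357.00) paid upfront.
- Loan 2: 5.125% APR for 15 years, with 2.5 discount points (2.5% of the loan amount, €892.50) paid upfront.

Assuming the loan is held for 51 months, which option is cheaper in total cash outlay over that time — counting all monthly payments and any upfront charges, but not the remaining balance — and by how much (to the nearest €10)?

Loan 2 by €22,740

Loan 1: monthly rate = 9%/12 = 0.0075000; payment = 35,700 × 0.0075000 / (1 − (1+0.0075000)^−60) = €741.07.
Loan 2: monthly rate = 5.125%/12 = 0.0042708; payment = 35,700 × 0.0042708 / (1 − (1+0.0042708)^−180) = €284.64.
Over 51 months: Loan 1 costs 51 × €741.07 + €357.00 = €38,151.57; Loan 2 costs 51 × €284.64 + €892.50 = €15,409.14.
Loan 2 is cheaper by €38,151.57 − €15,409.14 = €22,742.43.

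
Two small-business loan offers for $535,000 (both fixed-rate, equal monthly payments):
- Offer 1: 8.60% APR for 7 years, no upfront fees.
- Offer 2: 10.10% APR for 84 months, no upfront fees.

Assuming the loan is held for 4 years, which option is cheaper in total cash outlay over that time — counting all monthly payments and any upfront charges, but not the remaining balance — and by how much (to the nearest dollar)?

Offer 1: at 8.60% the monthly rate is 0.0071667, so the payment is 535,000 × 0.0071667 / (1 − 1.0071667^−84) = $8,499.45.
Offer 2: monthly rate = 10.1%/12 = 0.0084167; payment = 535,000 × 0.0084167 / (1 − (1+0.0084167)^−84) = $8,909.30.
Over 48 months: Offer 1 costs 48 × $8,499.45 = $407,973.60; Offer 2 costs 48 × $8,909.30 = $427,646.40.
Offer 1 is cheaper by $427,646.40 − $407,973.60 = $19,672.80.

Offer 1 by $19,673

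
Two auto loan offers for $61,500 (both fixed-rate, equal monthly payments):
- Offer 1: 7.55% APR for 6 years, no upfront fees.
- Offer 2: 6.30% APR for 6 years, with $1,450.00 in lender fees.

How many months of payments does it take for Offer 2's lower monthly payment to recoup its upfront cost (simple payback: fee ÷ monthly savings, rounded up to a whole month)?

Offer 1: at 7.55% the monthly rate is 0.0062917, so the payment is 61,500 × 0.0062917 / (1 − 1.0062917^−72) = $1,064.83.
Offer 2: at 6.30% the monthly rate is 0.0052500, so the payment is 61,500 × 0.0052500 / (1 − 1.0052500^−72) = $1,027.96.
Monthly savings = $1,064.83 − $1,027.96 = $36.87.
Break-even = $1,450.00 / $36.87 = 39.33 → 40 months.

40 months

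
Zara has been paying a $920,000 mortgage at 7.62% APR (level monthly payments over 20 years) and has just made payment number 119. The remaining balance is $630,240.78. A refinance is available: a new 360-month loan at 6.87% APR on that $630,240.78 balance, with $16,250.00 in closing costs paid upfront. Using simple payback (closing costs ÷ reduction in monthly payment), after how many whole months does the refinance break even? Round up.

5 months

Current payment = 920,000 × 7.62%/12 / (1 − (1+0.0063500)^−240) = $7,479.11.
Refinanced payment = 630,240.78 × 0.0057250 / (1 − (1+0.0057250)^−360) = $4,138.13.
Monthly savings = $7,479.11 − $4,138.13 = $3,340.98.
Break-even = $16,250.00 / $3,340.98 = 4.86 → 5 months.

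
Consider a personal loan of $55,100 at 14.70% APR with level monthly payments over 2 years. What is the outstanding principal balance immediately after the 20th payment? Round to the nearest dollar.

$10,337

With monthly rate i = 14.7%/12 = 0.0122500, the balance after k of n payments is P · [(1+i)^n − (1+i)^k] / [(1+i)^n − 1].
(1+0.0122500)^24 = 1.33938938 and (1+0.0122500)^20 = 1.27572101, so the balance is 55,100 × (1.33938938 − 1.27572101) / (1.33938938 − 1) = $10,336.58.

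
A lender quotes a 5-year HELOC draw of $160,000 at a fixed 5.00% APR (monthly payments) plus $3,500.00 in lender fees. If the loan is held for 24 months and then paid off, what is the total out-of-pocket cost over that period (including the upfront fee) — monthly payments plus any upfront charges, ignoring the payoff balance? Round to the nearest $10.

$75,970

At 5.00% the monthly rate is 0.0041667, so the payment is 160,000 × 0.0041667 / (1 − 1.0041667^−60) = $3,019.40.
Total outlay = 24 × $3,019.40 + $3,500.00 = $75,965.60.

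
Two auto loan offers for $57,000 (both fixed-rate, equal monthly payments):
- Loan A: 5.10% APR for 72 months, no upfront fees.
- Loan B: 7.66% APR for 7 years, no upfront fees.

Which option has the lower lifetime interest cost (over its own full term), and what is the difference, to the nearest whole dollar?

Loan A by $7,533

Loan A: at 5.10% the monthly rate is 0.0042500, so the payment is 57,000 × 0.0042500 / (1 − 1.0042500^−72) = $920.63.
Total interest on Loan A = 72 × $920.63 − $57,000 = $9,285.36.
Loan B: at 7.66% the monthly rate is 0.0063833, so the payment is 57,000 × 0.0063833 / (1 − 1.0063833^−84) = $878.79.
Total interest on Loan B = 84 × $878.79 − $57,000 = $16,818.36.
Loan A is lower by $7,533.00.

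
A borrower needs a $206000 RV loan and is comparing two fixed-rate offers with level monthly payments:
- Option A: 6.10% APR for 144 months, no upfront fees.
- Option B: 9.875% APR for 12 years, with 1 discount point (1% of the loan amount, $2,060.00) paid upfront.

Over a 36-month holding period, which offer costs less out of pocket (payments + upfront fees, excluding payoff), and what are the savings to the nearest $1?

Option A by $17,399

Option A: at 6.10% the monthly rate is 0.0050833, so the payment is 206,000 × 0.0050833 / (1 − 1.0050833^−144) = $2,020.93.
Option B: monthly rate = 9.875%/12 = 0.0082292; payment = 206,000 × 0.0082292 / (1 − (1+0.0082292)^−144) = $2,447.01.
Over 36 months: Option A costs 36 × $2,020.93 = $72,753.48; Option B costs 36 × $2,447.01 + $2,060.00 = $90,152.36.
Option A is cheaper by $90,152.36 − $72,753.48 = $17,398.88.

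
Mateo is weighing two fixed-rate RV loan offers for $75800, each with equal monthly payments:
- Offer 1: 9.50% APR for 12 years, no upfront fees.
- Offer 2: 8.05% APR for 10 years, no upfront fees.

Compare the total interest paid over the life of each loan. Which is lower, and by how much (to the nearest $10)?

Offer 2 by $16,710

Offer 1: at 9.50% the monthly rate is 0.0079167, so the payment is 75,800 × 0.0079167 / (1 − 1.0079167^−144) = $884.11.
Total interest on Offer 1 = 144 × $884.11 − $75,800 = $51,511.84.
Offer 2: at 8.05% the monthly rate is 0.0067083, so the payment is 75,800 × 0.0067083 / (1 − 1.0067083^−120) = $921.67.
Total interest on Offer 2 = 120 × $921.67 − $75,800 = $34,800.40.
Offer 2 is lower by $16,711.44.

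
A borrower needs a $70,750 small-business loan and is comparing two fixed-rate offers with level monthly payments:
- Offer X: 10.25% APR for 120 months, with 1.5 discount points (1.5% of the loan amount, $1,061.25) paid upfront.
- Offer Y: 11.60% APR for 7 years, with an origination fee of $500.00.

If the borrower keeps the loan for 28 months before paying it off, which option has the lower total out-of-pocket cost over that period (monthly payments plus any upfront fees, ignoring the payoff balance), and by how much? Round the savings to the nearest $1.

Offer X by $7,532

Offer X: monthly rate = 10.25%/12 = 0.0085417; payment = 70,750 × 0.0085417 / (1 − (1+0.0085417)^−120) = $944.79.
Offer Y: monthly rate = 11.6%/12 = 0.0096667; payment = 70,750 × 0.0096667 / (1 − (1+0.0096667)^−84) = $1,233.85.
Over 28 months: Offer X costs 28 × $944.79 + $1,061.25 = $27,515.37; Offer Y costs 28 × $1,233.85 + $500.00 = $35,047.80.
Offer X is cheaper by $35,047.80 − $27,515.37 = $7,532.43.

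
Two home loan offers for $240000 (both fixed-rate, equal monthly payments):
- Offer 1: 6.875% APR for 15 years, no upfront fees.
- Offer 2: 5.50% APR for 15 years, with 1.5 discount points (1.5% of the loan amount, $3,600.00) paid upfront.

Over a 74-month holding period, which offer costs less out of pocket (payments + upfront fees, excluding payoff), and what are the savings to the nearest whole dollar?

Offer 1: monthly rate = 6.875%/12 = 0.0057292; payment = 240,000 × 0.0057292 / (1 − (1+0.0057292)^−180) = $2,140.45.
Offer 2: at 5.50% the monthly rate is 0.0045833, so the payment is 240,000 × 0.0045833 / (1 − 1.0045833^−180) = $1,961.00.
Over 74 months: Offer 1 costs 74 × $2,140.45 = $158,393.30; Offer 2 costs 74 × $1,961.00 + $3,600.00 = $148,714.00.
Offer 2 is cheaper by $158,393.30 − $148,714.00 = $9,679.30.

Offer 2 by $9,679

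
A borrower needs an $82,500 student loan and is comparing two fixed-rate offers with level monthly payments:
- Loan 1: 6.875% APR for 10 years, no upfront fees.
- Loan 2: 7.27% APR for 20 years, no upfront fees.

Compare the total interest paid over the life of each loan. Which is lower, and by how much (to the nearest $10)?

Loan 1: at 6.875% the monthly rate is 0.0057292, so the payment is 82,500 × 0.0057292 / (1 − 1.0057292^−120) = $952.59.
Total interest on Loan 1 = 120 × $952.59 − $82,500 = $31,810.80.
Loan 2: monthly rate = 7.27%/12 = 0.0060583; payment = 82,500 × 0.0060583 / (1 − (1+0.0060583)^−240) = $653.06.
Total interest on Loan 2 = 240 × $653.06 − $82,500 = $74,234.40.
Loan 1 is lower by $42,423.60.

Loan 1 by $42,420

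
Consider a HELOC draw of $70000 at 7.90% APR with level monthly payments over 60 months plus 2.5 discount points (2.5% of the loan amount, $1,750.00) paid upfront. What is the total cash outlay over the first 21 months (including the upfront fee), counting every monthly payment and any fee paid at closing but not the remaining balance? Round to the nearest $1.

$31,486

At 7.90% the monthly rate is 0.0065833, so the payment is 70,000 × 0.0065833 / (1 − 1.0065833^−60) = $1,416.00.
Total outlay = 21 × $1,416.00 + $1,750.00 = $31,486.00.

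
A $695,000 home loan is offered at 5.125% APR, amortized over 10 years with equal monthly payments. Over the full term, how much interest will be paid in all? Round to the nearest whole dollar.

At 5.125% the monthly rate is 0.0042708, so the payment is 695,000 × 0.0042708 / (1 − 1.0042708^−120) = $7,414.09.
Total paid = 120 × $7,414.09 = $889,690.80; interest = $889,690.80 − $695,000 = $194,690.80.

$194,691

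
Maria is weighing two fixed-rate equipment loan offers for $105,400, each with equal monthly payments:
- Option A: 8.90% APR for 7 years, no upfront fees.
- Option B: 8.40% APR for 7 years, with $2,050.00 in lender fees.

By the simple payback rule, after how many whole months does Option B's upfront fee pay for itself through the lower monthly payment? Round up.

78 months

Option A: monthly rate = 8.9%/12 = 0.0074167; payment = 105,400 × 0.0074167 / (1 − (1+0.0074167)^−84) = $1,690.44.
Option B: monthly rate = 8.4%/12 = 0.0070000; payment = 105,400 × 0.0070000 / (1 − (1+0.0070000)^−84) = $1,663.87.
Monthly savings = $1,690.44 − $1,663.87 = $26.57.
Break-even = $2,050.00 / $26.57 = 77.15 → 78 months.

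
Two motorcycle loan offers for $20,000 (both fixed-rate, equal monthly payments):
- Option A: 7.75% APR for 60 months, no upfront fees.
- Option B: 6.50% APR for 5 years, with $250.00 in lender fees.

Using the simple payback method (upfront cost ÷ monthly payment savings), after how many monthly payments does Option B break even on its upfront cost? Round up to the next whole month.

Option A: monthly rate = 7.75%/12 = 0.0064583; payment = 20,000 × 0.0064583 / (1 − (1+0.0064583)^−60) = $403.14.
Option B: monthly rate = 6.5%/12 = 0.0054167; payment = 20,000 × 0.0054167 / (1 − (1+0.0054167)^−60) = $391.32.
Monthly savings = $403.14 − $391.32 = $11.82.
Break-even = $250.00 / $11.82 = 21.15 → 22 months.

22 months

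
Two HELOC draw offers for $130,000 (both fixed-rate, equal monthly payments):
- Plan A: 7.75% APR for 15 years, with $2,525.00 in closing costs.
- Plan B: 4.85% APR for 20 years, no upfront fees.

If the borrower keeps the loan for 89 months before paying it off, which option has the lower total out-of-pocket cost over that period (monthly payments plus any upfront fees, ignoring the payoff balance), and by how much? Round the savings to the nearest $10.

Plan B by $36,030

Plan A: monthly rate = 7.75%/12 = 0.0064583; payment = 130,000 × 0.0064583 / (1 − (1+0.0064583)^−180) = $1,223.66.
Plan B: at 4.85% the monthly rate is 0.0040417, so the payment is 130,000 × 0.0040417 / (1 − 1.0040417^−240) = $847.21.
Over 89 months: Plan A costs 89 × $1,223.66 + $2,525.00 = $111,430.74; Plan B costs 89 × $847.21 = $75,401.69.
Plan B is cheaper by $111,430.74 − $75,401.69 = $36,029.05.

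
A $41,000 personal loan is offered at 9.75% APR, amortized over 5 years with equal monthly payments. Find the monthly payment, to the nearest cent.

At 9.75% the monthly rate is 0.0081250, so the payment is 41,000 × 0.0081250 / (1 − 1.0081250^−60) = $866.09.

$866.09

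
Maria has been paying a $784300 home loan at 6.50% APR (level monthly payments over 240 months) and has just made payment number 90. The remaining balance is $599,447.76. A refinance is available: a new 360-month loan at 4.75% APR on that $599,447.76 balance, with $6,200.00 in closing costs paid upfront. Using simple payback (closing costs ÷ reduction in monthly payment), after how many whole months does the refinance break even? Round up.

3 months

Current payment = 784,300 × 6.5%/12 / (1 − (1+0.0054167)^−240) = $5,847.53.
Refinanced payment = 599,447.76 × 0.0039583 / (1 − (1+0.0039583)^−360) = $3,127.00.
Monthly savings = $5,847.53 − $3,127.00 = $2,720.53.
Break-even = $6,200.00 / $2,720.53 = 2.28 → 3 months.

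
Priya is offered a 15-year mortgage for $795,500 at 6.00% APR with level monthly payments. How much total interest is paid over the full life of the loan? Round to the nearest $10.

At 6.00% the monthly rate is 0.0050000, so the payment is 795,500 × 0.0050000 / (1 − 1.0050000^−180) = $6,712.88.
Total paid = 180 × $6,712.88 = $1,208,318.40; interest = $1,208,318.40 − $795,500 = $412,818.40.

$412,820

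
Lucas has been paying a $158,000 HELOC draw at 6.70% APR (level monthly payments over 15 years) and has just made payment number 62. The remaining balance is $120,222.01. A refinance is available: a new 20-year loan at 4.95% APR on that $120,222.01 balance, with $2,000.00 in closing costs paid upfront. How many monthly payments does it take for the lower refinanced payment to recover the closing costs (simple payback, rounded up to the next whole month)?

Current payment = 158,000 × 6.7%/12 / (1 − (1+0.0055833)^−180) = $1,393.78.
Refinanced payment = 120,222.01 × 0.0041250 / (1 − (1+0.0041250)^−240) = $790.10.
Monthly savings = $1,393.78 − $790.10 = $603.68.
Break-even = $2,000.00 / $603.68 = 3.31 → 4 months.

4 months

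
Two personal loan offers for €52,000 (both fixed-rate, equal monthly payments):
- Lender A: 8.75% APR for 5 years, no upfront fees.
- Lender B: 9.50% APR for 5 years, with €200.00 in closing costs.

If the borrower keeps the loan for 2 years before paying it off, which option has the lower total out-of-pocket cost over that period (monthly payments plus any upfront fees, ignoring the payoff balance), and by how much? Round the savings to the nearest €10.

Lender A by €660

Lender A: at 8.75% the monthly rate is 0.0072917, so the payment is 52,000 × 0.0072917 / (1 − 1.0072917^−60) = €1,073.14.
Lender B: monthly rate = 9.5%/12 = 0.0079167; payment = 52,000 × 0.0079167 / (1 − (1+0.0079167)^−60) = €1,092.10.
Over 24 months: Lender A costs 24 × €1,073.14 = €25,755.36; Lender B costs 24 × €1,092.10 + €200.00 = €26,410.40.
Lender A is cheaper by €26,410.40 − €25,755.36 = €655.04.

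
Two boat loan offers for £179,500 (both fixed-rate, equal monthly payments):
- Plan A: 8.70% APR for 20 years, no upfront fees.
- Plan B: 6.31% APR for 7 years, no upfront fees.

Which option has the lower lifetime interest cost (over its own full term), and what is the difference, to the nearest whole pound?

Plan A: monthly rate = 8.7%/12 = 0.0072500; payment = 179,500 × 0.0072500 / (1 − (1+0.0072500)^−240) = £1,580.54.
Total interest on Plan A = 240 × £1,580.54 − £179,500 = £199,829.60.
Plan B: at 6.31% the monthly rate is 0.0052583, so the payment is 179,500 × 0.0052583 / (1 − 1.0052583^−84) = £2,648.99.
Total interest on Plan B = 84 × £2,648.99 − £179,500 = £43,015.16.
Plan B is lower by £156,814.44.

Plan B by £156,814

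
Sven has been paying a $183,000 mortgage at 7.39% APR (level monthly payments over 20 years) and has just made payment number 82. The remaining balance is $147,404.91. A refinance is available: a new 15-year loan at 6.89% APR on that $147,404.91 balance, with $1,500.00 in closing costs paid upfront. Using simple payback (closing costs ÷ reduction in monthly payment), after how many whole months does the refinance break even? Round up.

Current payment = 183,000 × 7.39%/12 / (1 − (1+0.0061583)^−240) = $1,461.95.
Refinanced payment = 147,404.91 × 0.0057417 / (1 − (1+0.0057417)^−180) = $1,315.87.
Monthly savings = $1,461.95 − $1,315.87 = $146.08.
Break-even = $1,500.00 / $146.08 = 10.27 → 11 months.

11 months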